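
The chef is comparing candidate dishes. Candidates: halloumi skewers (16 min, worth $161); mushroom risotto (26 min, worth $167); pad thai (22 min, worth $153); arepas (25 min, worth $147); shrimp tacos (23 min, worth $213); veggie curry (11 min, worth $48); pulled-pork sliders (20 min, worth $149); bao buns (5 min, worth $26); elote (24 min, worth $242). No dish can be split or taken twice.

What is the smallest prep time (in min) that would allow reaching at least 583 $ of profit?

Need the lightest bundle worth ≥ 583.
Taking halloumi skewers + shrimp tacos + elote gives 616 (≥ 583) for 63 min.
No combination under 63 min hits 583.

63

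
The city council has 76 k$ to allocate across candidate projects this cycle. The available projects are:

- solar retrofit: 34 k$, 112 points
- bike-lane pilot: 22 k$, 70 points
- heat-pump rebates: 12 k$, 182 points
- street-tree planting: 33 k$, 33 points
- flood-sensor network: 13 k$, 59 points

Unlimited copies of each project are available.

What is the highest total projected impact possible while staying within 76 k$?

By projected impact per k$: heat-pump rebates 15.17, flood-sensor network 4.54, solar retrofit 3.29 lead.
Best packing: 6×heat-pump rebates — 72 k$, 1092 total.

1092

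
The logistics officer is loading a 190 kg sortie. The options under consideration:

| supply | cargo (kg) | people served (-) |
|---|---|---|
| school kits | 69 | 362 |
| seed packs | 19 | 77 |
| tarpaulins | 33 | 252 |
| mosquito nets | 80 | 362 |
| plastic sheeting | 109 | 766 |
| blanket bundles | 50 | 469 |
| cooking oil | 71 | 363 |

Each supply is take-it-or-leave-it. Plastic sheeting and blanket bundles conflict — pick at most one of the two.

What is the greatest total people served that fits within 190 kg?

1194

Filling by ratio: school kits + seed packs + tarpaulins + blanket bundles for 1160, with 19 kg left unused.
The 52 kg tied up in seed packs and tarpaulins is better spent on cooking oil — total rises to 1194 (190 kg).
Every other selection either busts 190 kg or breaks a pairing rule or fails to beat 1194.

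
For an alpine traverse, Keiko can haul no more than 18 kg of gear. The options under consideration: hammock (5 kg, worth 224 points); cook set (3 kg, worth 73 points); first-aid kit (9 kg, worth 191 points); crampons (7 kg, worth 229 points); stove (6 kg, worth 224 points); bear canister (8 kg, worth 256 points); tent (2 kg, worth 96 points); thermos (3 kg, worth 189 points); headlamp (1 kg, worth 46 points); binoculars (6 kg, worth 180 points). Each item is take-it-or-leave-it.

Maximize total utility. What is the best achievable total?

784

Ranking by ratio (utility/kg): thermos 63.00, tent 48.00, headlamp 46.00, hammock 44.80.
Taking the top-ratio items first gives hammock + stove + tent + thermos + headlamp for 779 (17 kg).
Replace stove with crampons: the trade gains 5 net, giving 784 at 18 kg.
The closest alternative, hammock + stove + tent + thermos + headlamp, reaches only 779.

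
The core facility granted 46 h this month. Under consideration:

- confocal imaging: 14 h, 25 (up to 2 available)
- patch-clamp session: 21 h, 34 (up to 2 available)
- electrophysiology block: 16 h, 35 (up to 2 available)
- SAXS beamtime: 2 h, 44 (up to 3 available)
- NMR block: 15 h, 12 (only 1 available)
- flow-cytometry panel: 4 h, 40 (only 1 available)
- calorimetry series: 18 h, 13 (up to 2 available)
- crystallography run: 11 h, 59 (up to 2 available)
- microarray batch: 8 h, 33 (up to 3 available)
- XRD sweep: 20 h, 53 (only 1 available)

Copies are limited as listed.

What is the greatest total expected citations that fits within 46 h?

A density-first pass picks 3×SAXS beamtime + flow-cytometry panel + 2×crystallography run + microarray batch — 323 at 40 h.
Dropping crystallography run frees 11 h; slotting in 2×microarray batch (16 h) lifts the total to 330 at 45 h.
Nothing else within 46 h beats 330.

330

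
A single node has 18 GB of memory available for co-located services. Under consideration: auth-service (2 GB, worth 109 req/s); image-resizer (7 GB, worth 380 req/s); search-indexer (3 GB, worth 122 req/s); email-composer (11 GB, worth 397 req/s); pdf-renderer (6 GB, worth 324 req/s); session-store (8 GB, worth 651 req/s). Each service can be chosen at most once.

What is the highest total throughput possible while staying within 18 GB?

Greedy by ratio would take auth-service + image-resizer + session-store: 17 GB used, total 1140.
Replace auth-service with search-indexer: the trade gains 13 net, giving 1153 at 18 GB.
Every other selection either busts 18 GB or fails to beat 1153.

1153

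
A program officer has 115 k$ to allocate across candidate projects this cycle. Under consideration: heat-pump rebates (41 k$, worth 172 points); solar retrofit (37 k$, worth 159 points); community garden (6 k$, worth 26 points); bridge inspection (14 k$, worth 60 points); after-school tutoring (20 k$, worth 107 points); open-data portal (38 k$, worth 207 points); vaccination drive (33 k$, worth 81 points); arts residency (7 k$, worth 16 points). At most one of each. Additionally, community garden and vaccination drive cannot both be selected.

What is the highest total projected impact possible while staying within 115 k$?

559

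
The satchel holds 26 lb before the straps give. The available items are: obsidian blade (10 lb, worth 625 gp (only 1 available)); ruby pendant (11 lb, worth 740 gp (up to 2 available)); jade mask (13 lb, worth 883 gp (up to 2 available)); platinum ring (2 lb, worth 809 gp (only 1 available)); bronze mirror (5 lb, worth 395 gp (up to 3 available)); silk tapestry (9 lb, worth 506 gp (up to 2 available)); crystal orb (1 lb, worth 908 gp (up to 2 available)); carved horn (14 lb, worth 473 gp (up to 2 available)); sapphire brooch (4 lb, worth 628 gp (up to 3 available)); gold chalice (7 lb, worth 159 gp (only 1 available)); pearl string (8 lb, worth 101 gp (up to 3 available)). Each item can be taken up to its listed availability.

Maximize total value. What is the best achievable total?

5299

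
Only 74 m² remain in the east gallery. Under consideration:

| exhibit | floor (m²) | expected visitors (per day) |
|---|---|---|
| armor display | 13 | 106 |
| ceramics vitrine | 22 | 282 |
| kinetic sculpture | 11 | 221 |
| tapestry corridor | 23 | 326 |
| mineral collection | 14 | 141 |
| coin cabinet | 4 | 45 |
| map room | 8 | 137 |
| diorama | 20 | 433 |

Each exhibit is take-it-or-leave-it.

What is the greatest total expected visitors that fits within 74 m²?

A density-first pass picks kinetic sculpture + tapestry corridor + coin cabinet + map room + diorama — 1162 at 66 m².
The 27 m² tied up in tapestry corridor and coin cabinet is better spent on armor display + ceramics vitrine — total rises to 1179 (74 m²).
No other feasible combination exceeds 1179.

1179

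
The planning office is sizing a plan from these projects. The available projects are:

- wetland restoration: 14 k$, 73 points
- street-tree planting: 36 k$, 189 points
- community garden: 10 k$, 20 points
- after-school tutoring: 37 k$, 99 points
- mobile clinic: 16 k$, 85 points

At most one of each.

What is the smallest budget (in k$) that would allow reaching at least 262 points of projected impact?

50

Need the lightest bundle worth ≥ 262.
wetland restoration + street-tree planting reaches 262 using 50 k$.
Any bundle with less than 50 k$ falls short of 262.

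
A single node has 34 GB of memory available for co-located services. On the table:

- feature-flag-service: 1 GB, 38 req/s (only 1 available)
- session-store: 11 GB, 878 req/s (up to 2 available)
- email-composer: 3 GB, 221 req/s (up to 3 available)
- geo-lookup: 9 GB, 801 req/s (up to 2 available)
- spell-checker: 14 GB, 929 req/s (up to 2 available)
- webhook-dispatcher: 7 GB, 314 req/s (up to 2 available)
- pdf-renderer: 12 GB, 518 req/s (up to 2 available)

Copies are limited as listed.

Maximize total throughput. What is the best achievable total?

2778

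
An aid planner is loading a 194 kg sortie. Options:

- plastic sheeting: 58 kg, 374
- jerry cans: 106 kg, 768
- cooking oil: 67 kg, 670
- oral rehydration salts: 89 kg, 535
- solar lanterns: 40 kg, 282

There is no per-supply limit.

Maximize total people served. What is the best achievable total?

Taking the top-ratio supplies first gives 2×cooking oil + solar lanterns for 1622 (174 kg).
Dropping solar lanterns frees 40 kg; slotting in plastic sheeting (58 kg) lifts the total to 1714 at 192 kg.
Every other selection either busts 194 kg or fails to beat 1714.

1714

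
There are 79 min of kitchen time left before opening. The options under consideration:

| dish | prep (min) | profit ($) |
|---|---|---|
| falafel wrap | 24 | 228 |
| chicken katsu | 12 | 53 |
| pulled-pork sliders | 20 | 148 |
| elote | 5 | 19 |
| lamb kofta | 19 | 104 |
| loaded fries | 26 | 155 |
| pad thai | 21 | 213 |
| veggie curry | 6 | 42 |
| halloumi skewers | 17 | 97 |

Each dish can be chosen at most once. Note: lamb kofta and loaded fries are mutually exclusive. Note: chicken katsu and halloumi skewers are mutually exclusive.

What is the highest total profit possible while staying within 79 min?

650

The ratio ordering already packs tightly: falafel wrap + pulled-pork sliders + elote + pad thai + veggie curry, 76 min, 650.
Next best is falafel wrap + chicken katsu + pulled-pork sliders + pad thai at 642 (77 min) — short by 8.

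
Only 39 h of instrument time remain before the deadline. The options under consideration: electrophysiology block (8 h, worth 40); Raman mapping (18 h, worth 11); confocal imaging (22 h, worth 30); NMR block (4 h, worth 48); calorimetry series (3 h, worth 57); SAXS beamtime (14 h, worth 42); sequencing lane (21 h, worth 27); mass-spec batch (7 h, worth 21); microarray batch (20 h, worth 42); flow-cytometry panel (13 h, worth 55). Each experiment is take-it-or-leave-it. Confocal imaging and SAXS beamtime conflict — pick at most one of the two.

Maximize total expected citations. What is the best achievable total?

By expected citations per h: calorimetry series 19.00, NMR block 12.00, electrophysiology block 5.00 lead.
Electrophysiology block + NMR block + calorimetry series + mass-spec batch + flow-cytometry panel uses 35 of the 39 h and totals 221.

221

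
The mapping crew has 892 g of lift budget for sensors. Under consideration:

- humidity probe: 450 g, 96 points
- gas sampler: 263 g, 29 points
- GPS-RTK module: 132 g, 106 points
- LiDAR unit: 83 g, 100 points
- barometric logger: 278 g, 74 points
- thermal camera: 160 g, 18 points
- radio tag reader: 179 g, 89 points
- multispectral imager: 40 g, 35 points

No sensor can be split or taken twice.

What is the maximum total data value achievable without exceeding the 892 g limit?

Filling by ratio: GPS-RTK module + LiDAR unit + barometric logger + thermal camera + radio tag reader + multispectral imager for 422, with 20 g left unused.
Replace barometric logger and thermal camera with humidity probe: the trade gains 4 net, giving 426 at 884 g.
That's the maximum — no swap from here does better than 426.

426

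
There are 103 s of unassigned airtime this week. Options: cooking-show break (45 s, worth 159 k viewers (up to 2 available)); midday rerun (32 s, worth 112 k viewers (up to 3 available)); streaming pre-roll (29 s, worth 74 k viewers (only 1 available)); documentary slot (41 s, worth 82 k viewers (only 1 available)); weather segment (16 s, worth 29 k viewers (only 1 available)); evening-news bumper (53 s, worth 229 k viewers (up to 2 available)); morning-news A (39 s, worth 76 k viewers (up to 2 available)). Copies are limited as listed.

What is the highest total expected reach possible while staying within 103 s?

388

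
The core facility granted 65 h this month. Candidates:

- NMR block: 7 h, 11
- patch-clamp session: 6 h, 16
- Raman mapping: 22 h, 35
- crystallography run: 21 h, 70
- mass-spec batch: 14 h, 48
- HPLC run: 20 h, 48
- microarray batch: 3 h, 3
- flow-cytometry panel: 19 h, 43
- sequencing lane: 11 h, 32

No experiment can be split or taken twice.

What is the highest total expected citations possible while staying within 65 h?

193

A density-first pass picks NMR block + patch-clamp session + crystallography run + mass-spec batch + microarray batch + sequencing lane — 180 at 62 h.
Dropping NMR block and patch-clamp session and microarray batch frees 16 h; slotting in flow-cytometry panel (19 h) lifts the total to 193 at 65 h.
No other feasible combination exceeds 193.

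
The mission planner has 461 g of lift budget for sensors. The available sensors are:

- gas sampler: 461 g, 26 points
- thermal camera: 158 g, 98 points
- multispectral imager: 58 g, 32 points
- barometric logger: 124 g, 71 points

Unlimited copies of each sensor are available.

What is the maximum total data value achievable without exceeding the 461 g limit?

The ratio ordering already packs tightly: 2×thermal camera + barometric logger, 440 g, 267.
No other feasible combination exceeds 267.

267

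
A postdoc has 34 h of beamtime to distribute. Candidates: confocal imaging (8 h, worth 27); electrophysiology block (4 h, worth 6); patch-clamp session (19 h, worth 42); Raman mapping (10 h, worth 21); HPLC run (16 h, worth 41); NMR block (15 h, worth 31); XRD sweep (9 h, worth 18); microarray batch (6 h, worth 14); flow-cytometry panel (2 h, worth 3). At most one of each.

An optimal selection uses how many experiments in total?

3

Best achievable expected citations is 89.
confocal imaging + Raman mapping + HPLC run hits 89 at 34 h.
Every optimal selection uses 3 experiments.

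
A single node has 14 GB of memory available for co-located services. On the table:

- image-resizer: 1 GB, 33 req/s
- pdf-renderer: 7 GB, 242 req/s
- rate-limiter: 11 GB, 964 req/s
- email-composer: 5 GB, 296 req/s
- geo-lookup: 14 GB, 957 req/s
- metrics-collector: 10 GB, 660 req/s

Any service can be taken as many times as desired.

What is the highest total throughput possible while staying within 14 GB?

1063

The ratio ordering already packs tightly: 3×image-resizer + rate-limiter, 14 GB, 1063.
That's the maximum — no swap from here does better than 1063.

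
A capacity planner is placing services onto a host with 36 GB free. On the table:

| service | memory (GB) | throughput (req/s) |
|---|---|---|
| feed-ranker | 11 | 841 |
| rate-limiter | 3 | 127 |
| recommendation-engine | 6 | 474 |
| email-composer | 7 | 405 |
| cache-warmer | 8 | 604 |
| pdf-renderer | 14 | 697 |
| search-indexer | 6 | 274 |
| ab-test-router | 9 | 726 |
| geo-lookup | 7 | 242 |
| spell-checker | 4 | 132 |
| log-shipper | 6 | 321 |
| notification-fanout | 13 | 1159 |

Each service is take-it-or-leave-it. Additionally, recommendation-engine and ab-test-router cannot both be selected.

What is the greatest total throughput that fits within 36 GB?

Best packing: feed-ranker + rate-limiter + ab-test-router + notification-fanout — 36 GB, 2853 total.
No other feasible combination exceeds 2853.

2853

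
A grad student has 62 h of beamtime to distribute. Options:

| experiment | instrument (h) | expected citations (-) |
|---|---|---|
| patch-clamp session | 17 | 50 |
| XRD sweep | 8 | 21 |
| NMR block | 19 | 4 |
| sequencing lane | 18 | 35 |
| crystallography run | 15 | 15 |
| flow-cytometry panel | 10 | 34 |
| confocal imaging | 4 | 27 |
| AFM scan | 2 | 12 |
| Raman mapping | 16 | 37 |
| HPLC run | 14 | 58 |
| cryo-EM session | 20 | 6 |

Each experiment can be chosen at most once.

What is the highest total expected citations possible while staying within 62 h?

By expected citations per h: confocal imaging 6.75, AFM scan 6.00, HPLC run 4.14, flow-cytometry panel 3.40 lead.
Filling by ratio: patch-clamp session + XRD sweep + flow-cytometry panel + confocal imaging + AFM scan + HPLC run for 202, with 7 h left unused.
The 10 h tied up in XRD sweep and AFM scan is better spent on Raman mapping — total rises to 206 (61 h).

206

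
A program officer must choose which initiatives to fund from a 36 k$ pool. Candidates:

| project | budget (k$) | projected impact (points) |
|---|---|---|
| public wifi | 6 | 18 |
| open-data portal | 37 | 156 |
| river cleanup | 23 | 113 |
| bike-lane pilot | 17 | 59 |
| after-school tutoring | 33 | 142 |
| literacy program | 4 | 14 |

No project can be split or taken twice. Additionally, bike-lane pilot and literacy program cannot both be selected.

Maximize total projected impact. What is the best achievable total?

Public wifi + river cleanup + literacy program uses 33 of the 36 k$ and totals 145.

145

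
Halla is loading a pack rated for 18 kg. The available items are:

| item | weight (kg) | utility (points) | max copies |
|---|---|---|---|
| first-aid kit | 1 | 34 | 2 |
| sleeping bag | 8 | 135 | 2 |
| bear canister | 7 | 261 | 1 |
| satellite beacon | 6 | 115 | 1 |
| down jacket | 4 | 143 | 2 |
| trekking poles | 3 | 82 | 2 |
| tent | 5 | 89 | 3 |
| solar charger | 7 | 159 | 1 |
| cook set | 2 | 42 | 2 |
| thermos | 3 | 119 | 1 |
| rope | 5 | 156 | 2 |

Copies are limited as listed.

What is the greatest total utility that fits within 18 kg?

Density check — thermos 39.67, bear canister 37.29, down jacket 35.75, first-aid kit 34.00 are the best per kg.
Bear canister + 2×down jacket + thermos uses 18 of the 18 kg and totals 666.

666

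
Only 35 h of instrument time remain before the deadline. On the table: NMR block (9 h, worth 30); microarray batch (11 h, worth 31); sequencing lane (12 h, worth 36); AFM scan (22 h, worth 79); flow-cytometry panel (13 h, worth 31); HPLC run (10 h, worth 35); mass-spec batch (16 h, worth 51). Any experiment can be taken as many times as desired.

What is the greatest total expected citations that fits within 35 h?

116

Taking the top-ratio experiments first gives AFM scan + HPLC run for 114 (32 h).
The 22 h tied up in AFM scan is better spent on NMR block + mass-spec batch — total rises to 116 (35 h).
That's the maximum — no swap from here does better than 116.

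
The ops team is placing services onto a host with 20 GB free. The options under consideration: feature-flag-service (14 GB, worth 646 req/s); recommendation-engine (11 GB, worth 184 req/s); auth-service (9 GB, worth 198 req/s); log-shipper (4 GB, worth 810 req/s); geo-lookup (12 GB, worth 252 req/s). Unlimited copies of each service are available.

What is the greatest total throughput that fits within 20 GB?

4050

The ratio ordering already packs tightly: 5×log-shipper, 20 GB, 4050.
Nothing else within 20 GB beats 4050.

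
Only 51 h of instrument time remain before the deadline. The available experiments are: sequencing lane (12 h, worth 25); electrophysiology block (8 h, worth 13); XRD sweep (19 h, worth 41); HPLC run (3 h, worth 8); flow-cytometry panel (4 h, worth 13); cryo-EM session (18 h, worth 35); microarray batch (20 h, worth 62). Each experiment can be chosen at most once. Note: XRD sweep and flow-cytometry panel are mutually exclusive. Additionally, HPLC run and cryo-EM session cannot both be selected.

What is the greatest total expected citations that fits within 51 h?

128

Density check — flow-cytometry panel 3.25, microarray batch 3.10, HPLC run 2.67, XRD sweep 2.16 are the best per h.
Best packing: sequencing lane + XRD sweep + microarray batch — 51 h, 128 total.
Next best is electrophysiology block + XRD sweep + HPLC run + microarray batch at 124 (50 h) — short by 4.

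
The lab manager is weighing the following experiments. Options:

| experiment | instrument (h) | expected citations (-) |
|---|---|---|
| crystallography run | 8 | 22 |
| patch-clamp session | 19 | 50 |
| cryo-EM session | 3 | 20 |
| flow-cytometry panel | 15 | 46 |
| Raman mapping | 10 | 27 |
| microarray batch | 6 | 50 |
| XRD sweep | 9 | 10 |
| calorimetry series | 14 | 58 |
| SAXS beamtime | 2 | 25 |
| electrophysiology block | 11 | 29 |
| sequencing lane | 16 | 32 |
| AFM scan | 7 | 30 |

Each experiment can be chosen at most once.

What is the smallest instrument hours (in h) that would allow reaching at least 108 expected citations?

18

Minimise h subject to total expected citations ≥ 108.
cryo-EM session + microarray batch + SAXS beamtime + AFM scan reaches 125 using 18 h.
Any bundle with less than 18 h falls short of 108.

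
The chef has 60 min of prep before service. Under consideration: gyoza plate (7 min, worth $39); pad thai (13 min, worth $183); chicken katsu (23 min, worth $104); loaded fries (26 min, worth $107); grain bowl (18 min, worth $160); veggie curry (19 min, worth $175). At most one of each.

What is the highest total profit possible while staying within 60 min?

557

The ratio ordering already packs tightly: gyoza plate + pad thai + grain bowl + veggie curry, 57 min, 557.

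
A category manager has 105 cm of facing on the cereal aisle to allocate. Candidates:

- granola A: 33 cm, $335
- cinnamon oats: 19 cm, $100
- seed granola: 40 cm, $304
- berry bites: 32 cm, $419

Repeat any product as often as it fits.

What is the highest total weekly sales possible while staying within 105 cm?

The ratio ordering already packs tightly: 3×berry bites, 96 cm, 1257.
The spare 9 cm is too small for any remaining product, and no exchange beats 1257.

1257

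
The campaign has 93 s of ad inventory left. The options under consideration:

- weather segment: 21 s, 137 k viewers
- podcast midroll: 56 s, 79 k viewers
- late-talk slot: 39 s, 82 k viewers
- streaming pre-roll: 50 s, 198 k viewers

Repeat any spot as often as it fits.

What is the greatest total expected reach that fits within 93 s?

548

The ratio ordering already packs tightly: 4×weather segment, 84 s, 548.
That's the maximum — no swap from here does better than 548.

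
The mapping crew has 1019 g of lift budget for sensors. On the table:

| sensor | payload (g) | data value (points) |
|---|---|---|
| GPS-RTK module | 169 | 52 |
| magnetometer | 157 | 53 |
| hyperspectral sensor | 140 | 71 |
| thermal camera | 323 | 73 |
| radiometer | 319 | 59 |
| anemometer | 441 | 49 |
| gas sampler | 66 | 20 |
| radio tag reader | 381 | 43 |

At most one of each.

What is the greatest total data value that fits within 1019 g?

A density-first pass picks GPS-RTK module + magnetometer + hyperspectral sensor + thermal camera + gas sampler — 269 at 855 g.
The 169 g tied up in GPS-RTK module is better spent on radiometer — total rises to 276 (1005 g).
Nothing else within 1019 g beats 276.

276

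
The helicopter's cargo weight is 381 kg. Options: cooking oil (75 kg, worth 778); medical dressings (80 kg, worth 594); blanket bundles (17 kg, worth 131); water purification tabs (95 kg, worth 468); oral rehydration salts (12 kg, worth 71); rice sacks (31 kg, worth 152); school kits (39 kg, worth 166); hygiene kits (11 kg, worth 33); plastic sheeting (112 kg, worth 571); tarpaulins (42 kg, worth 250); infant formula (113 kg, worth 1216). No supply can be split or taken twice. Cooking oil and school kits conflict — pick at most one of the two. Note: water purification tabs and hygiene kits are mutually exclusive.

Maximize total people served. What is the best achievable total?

3225

Density check — infant formula 10.76, cooking oil 10.37, blanket bundles 7.71, medical dressings 7.42 are the best per kg.
Taking cooking oil + medical dressings + blanket bundles + oral rehydration salts + rice sacks + hygiene kits + tarpaulins + infant formula: 381 kg used, 3225 in people served.
The closest alternative, cooking oil + medical dressings + blanket bundles + oral rehydration salts + rice sacks + tarpaulins + infant formula, reaches only 3192.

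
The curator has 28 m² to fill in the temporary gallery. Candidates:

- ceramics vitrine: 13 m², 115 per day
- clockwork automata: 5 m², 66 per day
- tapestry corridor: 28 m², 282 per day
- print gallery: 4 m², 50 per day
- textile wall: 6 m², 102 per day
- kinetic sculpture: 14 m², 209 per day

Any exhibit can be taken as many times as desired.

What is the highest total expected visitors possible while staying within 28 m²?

458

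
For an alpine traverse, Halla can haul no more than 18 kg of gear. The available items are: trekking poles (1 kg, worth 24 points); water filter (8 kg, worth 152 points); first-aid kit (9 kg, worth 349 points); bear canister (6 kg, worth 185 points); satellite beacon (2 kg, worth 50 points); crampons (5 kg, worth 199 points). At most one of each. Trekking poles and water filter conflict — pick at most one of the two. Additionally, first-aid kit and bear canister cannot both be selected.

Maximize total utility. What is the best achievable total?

622

The ratio ordering already packs tightly: trekking poles + first-aid kit + satellite beacon + crampons, 17 kg, 622.
The closest alternative, first-aid kit + satellite beacon + crampons, reaches only 598.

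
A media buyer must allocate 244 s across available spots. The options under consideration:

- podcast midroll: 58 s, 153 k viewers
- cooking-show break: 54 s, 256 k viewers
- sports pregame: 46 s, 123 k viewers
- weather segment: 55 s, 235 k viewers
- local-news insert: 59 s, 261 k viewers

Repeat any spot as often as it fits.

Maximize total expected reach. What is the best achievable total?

1044

By expected reach per s: cooking-show break 4.74, local-news insert 4.42, weather segment 4.27 lead.
A density-first pass picks 4×cooking-show break — 1024 at 216 s.
The 216 s tied up in 4×cooking-show break is better spent on 4×local-news insert — total rises to 1044 (236 s).
That's the maximum — no swap from here does better than 1044.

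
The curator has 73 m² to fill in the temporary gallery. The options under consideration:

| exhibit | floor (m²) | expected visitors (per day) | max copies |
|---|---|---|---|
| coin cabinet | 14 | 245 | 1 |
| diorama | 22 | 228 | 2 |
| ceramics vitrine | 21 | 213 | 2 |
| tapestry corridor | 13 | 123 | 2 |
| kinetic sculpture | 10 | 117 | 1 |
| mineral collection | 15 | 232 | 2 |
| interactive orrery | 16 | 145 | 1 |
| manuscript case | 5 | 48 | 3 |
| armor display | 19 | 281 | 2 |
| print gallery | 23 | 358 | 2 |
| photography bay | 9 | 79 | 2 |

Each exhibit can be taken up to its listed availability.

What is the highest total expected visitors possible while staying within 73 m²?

1116

Taking the top-ratio exhibits first gives coin cabinet + kinetic sculpture + 2×print gallery for 1078 (70 m²).
The 33 m² tied up in kinetic sculpture and print gallery is better spent on mineral collection + armor display — total rises to 1116 (71 m²).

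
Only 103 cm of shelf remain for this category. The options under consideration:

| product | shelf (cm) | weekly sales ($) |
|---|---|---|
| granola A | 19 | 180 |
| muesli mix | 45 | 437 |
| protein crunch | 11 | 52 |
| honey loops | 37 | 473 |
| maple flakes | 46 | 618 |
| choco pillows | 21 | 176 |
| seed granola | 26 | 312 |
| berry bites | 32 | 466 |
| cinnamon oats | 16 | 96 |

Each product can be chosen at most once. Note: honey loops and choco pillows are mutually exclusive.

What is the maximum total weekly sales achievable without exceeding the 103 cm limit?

1271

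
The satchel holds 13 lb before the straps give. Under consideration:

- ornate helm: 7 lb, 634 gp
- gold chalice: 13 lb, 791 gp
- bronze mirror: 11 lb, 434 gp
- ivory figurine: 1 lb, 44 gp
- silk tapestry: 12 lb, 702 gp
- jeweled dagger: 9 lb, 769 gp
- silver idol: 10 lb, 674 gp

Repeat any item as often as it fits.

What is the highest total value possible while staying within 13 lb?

Density check — ornate helm 90.57, jeweled dagger 85.44, silver idol 67.40 are the best per lb.
A density-first pass picks ornate helm + 6×ivory figurine — 898 at 13 lb.
Replace ornate helm and 2×ivory figurine with jeweled dagger: the trade gains 47 net, giving 945 at 13 lb.
Every other selection either busts 13 lb or fails to beat 945.

945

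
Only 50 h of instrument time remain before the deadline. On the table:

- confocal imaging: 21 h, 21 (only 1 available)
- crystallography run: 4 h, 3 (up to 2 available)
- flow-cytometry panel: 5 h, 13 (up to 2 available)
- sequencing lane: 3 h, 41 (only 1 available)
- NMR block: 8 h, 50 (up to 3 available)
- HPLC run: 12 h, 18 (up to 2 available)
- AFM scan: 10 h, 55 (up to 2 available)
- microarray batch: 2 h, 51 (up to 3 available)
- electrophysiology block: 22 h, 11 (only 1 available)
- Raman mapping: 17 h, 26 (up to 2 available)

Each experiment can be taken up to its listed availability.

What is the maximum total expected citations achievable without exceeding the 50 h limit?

A density-first pass picks flow-cytometry panel + sequencing lane + 3×NMR block + AFM scan + 3×microarray batch — 412 at 48 h.
Dropping NMR block frees 8 h; slotting in AFM scan (10 h) lifts the total to 417 at 50 h.
Every other selection either busts 50 h or exceeds an availability limit or fails to beat 417.

417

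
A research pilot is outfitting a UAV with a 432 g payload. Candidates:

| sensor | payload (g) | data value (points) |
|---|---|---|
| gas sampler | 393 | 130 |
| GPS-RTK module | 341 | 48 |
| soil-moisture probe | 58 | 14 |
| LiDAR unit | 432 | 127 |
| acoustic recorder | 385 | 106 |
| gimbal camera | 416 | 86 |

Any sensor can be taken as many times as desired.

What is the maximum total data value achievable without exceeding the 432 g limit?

Density check — gas sampler 0.33, LiDAR unit 0.29, acoustic recorder 0.28 are the best per g.
The ratio ordering already packs tightly: gas sampler, 393 g, 130.

130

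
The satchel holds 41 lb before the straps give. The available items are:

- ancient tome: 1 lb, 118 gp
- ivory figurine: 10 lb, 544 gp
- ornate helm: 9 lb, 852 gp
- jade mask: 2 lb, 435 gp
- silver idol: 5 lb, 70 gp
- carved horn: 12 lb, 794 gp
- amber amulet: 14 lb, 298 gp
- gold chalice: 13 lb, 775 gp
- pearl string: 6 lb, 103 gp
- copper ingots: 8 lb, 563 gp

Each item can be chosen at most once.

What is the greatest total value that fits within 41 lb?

3188

Filling by ratio: ancient tome + ornate helm + jade mask + carved horn + pearl string + copper ingots for 2865, with 3 lb left unused.
The 7 lb tied up in ancient tome and pearl string is better spent on ivory figurine — total rises to 3188 (41 lb).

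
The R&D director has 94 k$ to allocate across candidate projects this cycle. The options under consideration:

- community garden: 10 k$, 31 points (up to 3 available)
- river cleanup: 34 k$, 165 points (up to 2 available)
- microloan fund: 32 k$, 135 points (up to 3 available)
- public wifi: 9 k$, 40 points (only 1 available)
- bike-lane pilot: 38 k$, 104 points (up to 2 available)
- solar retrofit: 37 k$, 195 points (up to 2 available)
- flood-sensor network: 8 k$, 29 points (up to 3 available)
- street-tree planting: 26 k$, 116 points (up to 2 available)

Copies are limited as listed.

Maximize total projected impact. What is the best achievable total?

461

By projected impact per k$: solar retrofit 5.27, river cleanup 4.85, street-tree planting 4.46 lead.
Taking the top-ratio projects first gives public wifi + 2×solar retrofit + flood-sensor network for 459 (91 k$).
Dropping flood-sensor network frees 8 k$; slotting in community garden (10 k$) lifts the total to 461 at 93 k$.
Every other selection either busts 94 k$ or exceeds an availability limit or fails to beat 461.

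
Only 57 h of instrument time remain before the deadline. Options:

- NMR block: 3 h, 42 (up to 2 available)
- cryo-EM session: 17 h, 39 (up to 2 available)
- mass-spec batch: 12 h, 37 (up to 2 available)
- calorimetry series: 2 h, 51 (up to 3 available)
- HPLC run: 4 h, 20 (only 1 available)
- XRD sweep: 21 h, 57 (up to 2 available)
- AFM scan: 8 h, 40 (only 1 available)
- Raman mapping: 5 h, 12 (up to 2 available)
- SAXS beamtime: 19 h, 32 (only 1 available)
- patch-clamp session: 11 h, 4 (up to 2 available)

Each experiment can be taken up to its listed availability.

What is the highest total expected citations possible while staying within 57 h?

391

Greedy by ratio would take 2×NMR block + 2×mass-spec batch + 3×calorimetry series + HPLC run + AFM scan + Raman mapping: 53 h used, total 383.
Replace mass-spec batch and Raman mapping with XRD sweep: the trade gains 8 net, giving 391 at 57 h.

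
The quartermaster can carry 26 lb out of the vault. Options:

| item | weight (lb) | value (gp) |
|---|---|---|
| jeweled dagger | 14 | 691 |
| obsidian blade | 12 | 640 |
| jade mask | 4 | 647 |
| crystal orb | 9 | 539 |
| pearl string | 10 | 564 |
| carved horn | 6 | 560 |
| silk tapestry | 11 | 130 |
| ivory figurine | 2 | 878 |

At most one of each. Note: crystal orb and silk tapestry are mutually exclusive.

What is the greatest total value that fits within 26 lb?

2776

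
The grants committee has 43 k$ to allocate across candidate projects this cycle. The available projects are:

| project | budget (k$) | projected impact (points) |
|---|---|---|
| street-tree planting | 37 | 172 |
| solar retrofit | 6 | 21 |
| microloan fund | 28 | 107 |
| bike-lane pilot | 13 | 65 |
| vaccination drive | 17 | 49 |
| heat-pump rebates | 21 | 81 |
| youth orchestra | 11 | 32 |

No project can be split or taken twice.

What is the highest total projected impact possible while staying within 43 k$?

Filling by ratio: solar retrofit + bike-lane pilot + heat-pump rebates for 167, with 3 k$ left unused.
Dropping bike-lane pilot and heat-pump rebates frees 34 k$; slotting in street-tree planting (37 k$) lifts the total to 193 at 43 k$.
No other feasible combination exceeds 193.

193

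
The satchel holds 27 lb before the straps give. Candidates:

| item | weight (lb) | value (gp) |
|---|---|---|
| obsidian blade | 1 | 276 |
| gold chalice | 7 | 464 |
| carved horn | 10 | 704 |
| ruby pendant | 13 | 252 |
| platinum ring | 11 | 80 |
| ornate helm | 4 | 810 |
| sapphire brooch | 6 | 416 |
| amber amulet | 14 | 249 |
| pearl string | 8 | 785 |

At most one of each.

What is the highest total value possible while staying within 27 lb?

2751

Taking the top-ratio items first gives obsidian blade + carved horn + ornate helm + pearl string for 2575 (23 lb).
Replace carved horn with gold chalice + sapphire brooch: the trade gains 176 net, giving 2751 at 26 lb.
The closest alternative, obsidian blade + carved horn + ornate helm + pearl string, reaches only 2575.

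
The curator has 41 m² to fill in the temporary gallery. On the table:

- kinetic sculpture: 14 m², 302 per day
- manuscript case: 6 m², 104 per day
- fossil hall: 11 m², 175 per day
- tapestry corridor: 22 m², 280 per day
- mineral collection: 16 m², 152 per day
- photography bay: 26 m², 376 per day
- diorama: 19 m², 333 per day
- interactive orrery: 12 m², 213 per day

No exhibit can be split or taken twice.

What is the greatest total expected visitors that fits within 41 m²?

739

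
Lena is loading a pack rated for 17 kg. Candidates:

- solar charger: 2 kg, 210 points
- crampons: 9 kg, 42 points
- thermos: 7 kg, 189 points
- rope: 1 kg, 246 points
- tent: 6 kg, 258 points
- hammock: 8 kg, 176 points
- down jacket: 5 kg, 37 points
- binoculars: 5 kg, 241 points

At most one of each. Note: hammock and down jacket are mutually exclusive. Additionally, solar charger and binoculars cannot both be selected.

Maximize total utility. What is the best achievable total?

Best packing: solar charger + thermos + rope + tent — 16 kg, 903 total.
The spare 1 kg is too small for any remaining item, and no feasible exchange beats 903.

903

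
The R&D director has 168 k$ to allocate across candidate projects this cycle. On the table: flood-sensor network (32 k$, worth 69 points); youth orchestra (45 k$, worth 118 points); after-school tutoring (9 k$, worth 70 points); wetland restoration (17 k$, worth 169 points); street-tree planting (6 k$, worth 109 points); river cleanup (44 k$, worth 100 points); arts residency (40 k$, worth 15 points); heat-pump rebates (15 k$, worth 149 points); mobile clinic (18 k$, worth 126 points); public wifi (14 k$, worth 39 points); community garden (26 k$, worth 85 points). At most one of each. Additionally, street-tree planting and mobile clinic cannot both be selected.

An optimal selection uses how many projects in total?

8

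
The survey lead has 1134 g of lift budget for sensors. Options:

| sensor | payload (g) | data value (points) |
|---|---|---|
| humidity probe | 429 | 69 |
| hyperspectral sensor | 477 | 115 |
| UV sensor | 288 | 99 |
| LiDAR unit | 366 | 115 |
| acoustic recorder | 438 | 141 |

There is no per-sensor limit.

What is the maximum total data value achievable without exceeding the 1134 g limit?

By data value per g: UV sensor 0.34, acoustic recorder 0.32, LiDAR unit 0.31, hyperspectral sensor 0.24 lead.
The ratio heuristic lands on 3×UV sensor (297) but leaves 270 g idle.
Replace 2×UV sensor with LiDAR unit + acoustic recorder: the trade gains 58 net, giving 355 at 1092 g.
No other feasible combination exceeds 355.

355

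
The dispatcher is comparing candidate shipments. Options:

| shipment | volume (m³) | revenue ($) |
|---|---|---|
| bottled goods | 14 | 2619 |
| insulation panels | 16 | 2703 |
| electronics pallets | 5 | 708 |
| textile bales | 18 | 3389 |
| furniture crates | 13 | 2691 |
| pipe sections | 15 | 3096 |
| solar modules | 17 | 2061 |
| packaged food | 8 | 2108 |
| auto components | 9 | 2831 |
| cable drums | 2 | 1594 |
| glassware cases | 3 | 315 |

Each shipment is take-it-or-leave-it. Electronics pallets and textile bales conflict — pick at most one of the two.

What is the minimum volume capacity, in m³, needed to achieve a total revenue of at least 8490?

Look for the lowest-volume combination reaching 8490.
Taking furniture crates + packaged food + auto components + cable drums gives 9224 (≥ 8490) for 32 m³.
Any bundle with less than 32 m³ falls short of 8490.

32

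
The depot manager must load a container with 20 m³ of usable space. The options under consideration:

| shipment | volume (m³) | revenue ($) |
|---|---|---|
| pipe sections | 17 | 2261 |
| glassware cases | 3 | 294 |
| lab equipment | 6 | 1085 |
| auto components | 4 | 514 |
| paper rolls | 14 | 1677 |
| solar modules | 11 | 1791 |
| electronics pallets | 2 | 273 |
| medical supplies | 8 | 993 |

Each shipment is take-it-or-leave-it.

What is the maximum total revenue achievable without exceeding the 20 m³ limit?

3170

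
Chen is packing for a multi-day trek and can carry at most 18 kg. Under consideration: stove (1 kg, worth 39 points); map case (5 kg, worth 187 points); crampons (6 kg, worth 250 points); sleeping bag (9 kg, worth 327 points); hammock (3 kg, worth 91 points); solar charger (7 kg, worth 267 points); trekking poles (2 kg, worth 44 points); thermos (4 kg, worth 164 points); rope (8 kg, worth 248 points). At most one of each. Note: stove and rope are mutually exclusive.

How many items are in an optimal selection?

Optimal total is 720.
One optimal bundle: stove + crampons + solar charger + thermos (18 kg).
All optima have 4 items.

4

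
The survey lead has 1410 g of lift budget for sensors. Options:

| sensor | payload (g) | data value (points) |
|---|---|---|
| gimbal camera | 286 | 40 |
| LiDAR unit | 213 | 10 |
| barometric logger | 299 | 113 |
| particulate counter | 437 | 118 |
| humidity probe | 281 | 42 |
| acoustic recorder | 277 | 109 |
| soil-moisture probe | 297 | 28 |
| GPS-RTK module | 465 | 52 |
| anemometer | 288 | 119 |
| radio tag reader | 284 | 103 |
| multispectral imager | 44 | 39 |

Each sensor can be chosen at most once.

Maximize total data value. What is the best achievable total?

498

By data value per g: multispectral imager 0.89, anemometer 0.41, acoustic recorder 0.39, barometric logger 0.38 lead.
Filling by ratio: LiDAR unit + barometric logger + acoustic recorder + anemometer + radio tag reader + multispectral imager for 493, with 5 g left unused.
Replace LiDAR unit and radio tag reader with particulate counter: the trade gains 5 net, giving 498 at 1345 g.
Runner-up LiDAR unit + barometric logger + acoustic recorder + anemometer + radio tag reader + multispectral imager tops out at 493.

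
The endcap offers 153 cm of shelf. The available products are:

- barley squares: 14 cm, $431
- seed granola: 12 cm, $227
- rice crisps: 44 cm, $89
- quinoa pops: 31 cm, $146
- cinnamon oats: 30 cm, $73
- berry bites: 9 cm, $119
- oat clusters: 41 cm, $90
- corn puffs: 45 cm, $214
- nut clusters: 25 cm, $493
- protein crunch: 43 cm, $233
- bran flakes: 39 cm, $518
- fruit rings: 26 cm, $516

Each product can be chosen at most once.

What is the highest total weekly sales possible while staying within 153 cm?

2331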